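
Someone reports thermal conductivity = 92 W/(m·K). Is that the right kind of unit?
Yes

thermal conductivity has SI base units: kg * m / (s^3 * K)
W/(m·K) reduces to the same SI base units, so it is a valid unit for thermal conductivity.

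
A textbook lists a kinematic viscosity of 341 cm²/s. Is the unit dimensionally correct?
Yes

kinematic viscosity has SI base units: m^2 / s
cm²/s reduces to the same SI base units, so it is a valid unit for kinematic viscosity.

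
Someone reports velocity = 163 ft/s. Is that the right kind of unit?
Yes

velocity has SI base units: m / s
ft/s reduces to the same SI base units, so it is a valid unit for velocity.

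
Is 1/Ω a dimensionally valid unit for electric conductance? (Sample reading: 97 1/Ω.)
Yes

electric conductance has SI base units: A^2 * s^3 / (kg * m^2)
1/Ω reduces to the same SI base units, so it is a valid unit for electric conductance.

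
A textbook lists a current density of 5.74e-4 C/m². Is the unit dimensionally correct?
No

current density has SI base units: A / m^2
C/m² does NOT reduce to A / m^2; a valid unit for current density would be e.g. A/m².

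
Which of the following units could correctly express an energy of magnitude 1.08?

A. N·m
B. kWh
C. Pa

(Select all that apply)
A, B

energy has SI base units: kg * m^2 / s^2

Checking each option against kg * m^2 / s^2:
  A. N·m: ✓ matches
  B. kWh: ✓ matches
  C. Pa: ✗ does not match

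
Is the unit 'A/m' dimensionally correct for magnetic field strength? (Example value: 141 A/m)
Yes

magnetic field strength has SI base units: A / m
A/m reduces to the same SI base units, so it is a valid unit for magnetic field strength.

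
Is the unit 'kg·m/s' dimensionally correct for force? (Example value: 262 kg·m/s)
No

force has SI base units: kg * m / s^2
kg·m/s does NOT reduce to kg * m / s^2; a valid unit for force would be e.g. N.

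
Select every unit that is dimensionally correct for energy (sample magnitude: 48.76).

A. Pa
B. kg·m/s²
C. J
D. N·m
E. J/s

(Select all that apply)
C, D

energy has SI base units: kg * m^2 / s^2

Checking each option against kg * m^2 / s^2:
  A. Pa: ✗ does not match
  B. kg·m/s²: ✗ does not match
  C. J: ✓ matches
  D. N·m: ✓ matches
  E. J/s: ✗ does not match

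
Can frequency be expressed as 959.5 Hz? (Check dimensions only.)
Yes

frequency has SI base units: 1 / s
Hz reduces to the same SI base units, so it is a valid unit for frequency.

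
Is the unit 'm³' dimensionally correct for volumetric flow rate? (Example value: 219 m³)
No

volumetric flow rate has SI base units: m^3 / s
m³ does NOT reduce to m^3 / s; a valid unit for volumetric flow rate would be e.g. m³/s.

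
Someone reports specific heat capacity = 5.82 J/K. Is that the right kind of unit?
No

specific heat capacity has SI base units: m^2 / (s^2 * K)
J/K does NOT reduce to m^2 / (s^2 * K); a valid unit for specific heat capacity would be e.g. J/(kg·K).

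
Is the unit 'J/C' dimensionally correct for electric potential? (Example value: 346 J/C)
Yes

electric potential has SI base units: kg * m^2 / (A * s^3)
J/C reduces to the same SI base units, so it is a valid unit for electric potential.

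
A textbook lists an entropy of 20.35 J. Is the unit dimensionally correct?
No

entropy has SI base units: kg * m^2 / (s^2 * K)
J does NOT reduce to kg * m^2 / (s^2 * K); a valid unit for entropy would be e.g. J/K.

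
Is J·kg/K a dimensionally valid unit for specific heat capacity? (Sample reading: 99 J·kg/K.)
No

specific heat capacity has SI base units: m^2 / (s^2 * K)
J·kg/K does NOT reduce to m^2 / (s^2 * K); a valid unit for specific heat capacity would be e.g. J/(kg·K).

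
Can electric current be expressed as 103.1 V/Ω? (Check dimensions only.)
Yes

electric current has SI base units: A
V/Ω reduces to the same SI base units, so it is a valid unit for electric current.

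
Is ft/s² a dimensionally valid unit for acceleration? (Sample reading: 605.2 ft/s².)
Yes

acceleration has SI base units: m / s^2
ft/s² reduces to the same SI base units, so it is a valid unit for acceleration.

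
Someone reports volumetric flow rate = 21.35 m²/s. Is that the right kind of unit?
No

volumetric flow rate has SI base units: m^3 / s
m²/s does NOT reduce to m^3 / s; a valid unit for volumetric flow rate would be e.g. m³/s.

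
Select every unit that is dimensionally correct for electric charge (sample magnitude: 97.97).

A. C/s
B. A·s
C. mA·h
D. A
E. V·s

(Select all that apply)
B, C

electric charge has SI base units: A * s

Checking each option against A * s:
  A. C/s: ✗ does not match
  B. A·s: ✓ matches
  C. mA·h: ✓ matches
  D. A: ✗ does not match
  E. V·s: ✗ does not match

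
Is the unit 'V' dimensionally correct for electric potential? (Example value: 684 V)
Yes

electric potential has SI base units: kg * m^2 / (A * s^3)
V reduces to the same SI base units, so it is a valid unit for electric potential.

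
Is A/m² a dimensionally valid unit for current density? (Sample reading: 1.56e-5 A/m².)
Yes

current density has SI base units: A / m^2
A/m² reduces to the same SI base units, so it is a valid unit for current density.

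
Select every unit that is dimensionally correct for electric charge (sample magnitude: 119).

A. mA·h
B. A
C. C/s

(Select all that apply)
A

electric charge has SI base units: A * s

Checking each option against A * s:
  A. mA·h: ✓ matches
  B. A: ✗ does not match
  C. C/s: ✗ does not match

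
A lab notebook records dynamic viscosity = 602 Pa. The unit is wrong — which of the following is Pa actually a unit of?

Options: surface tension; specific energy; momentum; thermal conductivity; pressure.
pressure

dynamic viscosity should have units dimensionally equivalent to kg / (m * s) (e.g. Pa·s).
The given unit 'Pa' reduces to kg / (m * s^2). Of the listed options, that is the dimensionality of pressure.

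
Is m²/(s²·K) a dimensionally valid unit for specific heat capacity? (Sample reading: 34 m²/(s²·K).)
Yes

specific heat capacity has SI base units: m^2 / (s^2 * K)
m²/(s²·K) reduces to the same SI base units, so it is a valid unit for specific heat capacity.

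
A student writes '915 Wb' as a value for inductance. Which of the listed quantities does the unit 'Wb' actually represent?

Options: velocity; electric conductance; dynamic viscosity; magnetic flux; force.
magnetic flux

inductance should have units dimensionally equivalent to kg * m^2 / (A^2 * s^2) (e.g. H).
The given unit 'Wb' reduces to kg * m^2 / (A * s^2). Of the listed options, that is the dimensionality of magnetic flux.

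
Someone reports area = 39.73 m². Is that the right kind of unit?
Yes

area has SI base units: m^2
m² reduces to the same SI base units, so it is a valid unit for area.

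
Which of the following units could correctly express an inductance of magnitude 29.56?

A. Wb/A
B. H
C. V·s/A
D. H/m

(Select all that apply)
A, B, C

inductance has SI base units: kg * m^2 / (A^2 * s^2)

Checking each option against kg * m^2 / (A^2 * s^2):
  A. Wb/A: ✓ matches
  B. H: ✓ matches
  C. V·s/A: ✓ matches
  D. H/m: ✗ does not match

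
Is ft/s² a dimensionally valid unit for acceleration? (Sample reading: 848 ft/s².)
Yes

acceleration has SI base units: m / s^2
ft/s² reduces to the same SI base units, so it is a valid unit for acceleration.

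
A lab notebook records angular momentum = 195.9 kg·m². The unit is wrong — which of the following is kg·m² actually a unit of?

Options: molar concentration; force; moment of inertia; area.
moment of inertia

angular momentum should have units dimensionally equivalent to kg * m^2 / s (e.g. kg·m²/s).
The given unit 'kg·m²' reduces to kg * m^2. Of the listed options, that is the dimensionality of moment of inertia.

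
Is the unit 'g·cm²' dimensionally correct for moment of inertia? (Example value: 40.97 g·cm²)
Yes

moment of inertia has SI base units: kg * m^2
g·cm² reduces to the same SI base units, so it is a valid unit for moment of inertia.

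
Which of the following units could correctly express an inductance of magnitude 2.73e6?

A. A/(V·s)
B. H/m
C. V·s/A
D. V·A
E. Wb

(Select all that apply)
C

inductance has SI base units: kg * m^2 / (A^2 * s^2)

Checking each option against kg * m^2 / (A^2 * s^2):
  A. A/(V·s): ✗ does not match
  B. H/m: ✗ does not match
  C. V·s/A: ✓ matches
  D. V·A: ✗ does not match
  E. Wb: ✗ does not match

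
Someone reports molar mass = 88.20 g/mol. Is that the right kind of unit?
Yes

molar mass has SI base units: kg / mol
g/mol reduces to the same SI base units, so it is a valid unit for molar mass.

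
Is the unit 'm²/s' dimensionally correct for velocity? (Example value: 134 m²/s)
No

velocity has SI base units: m / s
m²/s does NOT reduce to m / s; a valid unit for velocity would be e.g. m/s.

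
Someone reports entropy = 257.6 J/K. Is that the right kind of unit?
Yes

entropy has SI base units: kg * m^2 / (s^2 * K)
J/K reduces to the same SI base units, so it is a valid unit for entropy.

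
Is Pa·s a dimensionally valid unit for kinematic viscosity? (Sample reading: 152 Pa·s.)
No

kinematic viscosity has SI base units: m^2 / s
Pa·s does NOT reduce to m^2 / s; a valid unit for kinematic viscosity would be e.g. m²/s.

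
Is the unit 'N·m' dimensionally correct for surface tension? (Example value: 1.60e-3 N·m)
No

surface tension has SI base units: kg / s^2
N·m does NOT reduce to kg / s^2; a valid unit for surface tension would be e.g. N/m.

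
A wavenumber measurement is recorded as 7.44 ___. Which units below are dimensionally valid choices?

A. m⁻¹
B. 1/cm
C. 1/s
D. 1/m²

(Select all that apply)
A, B

wavenumber has SI base units: 1 / m

Checking each option against 1 / m:
  A. m⁻¹: ✓ matches
  B. 1/cm: ✓ matches
  C. 1/s: ✗ does not match
  D. 1/m²: ✗ does not match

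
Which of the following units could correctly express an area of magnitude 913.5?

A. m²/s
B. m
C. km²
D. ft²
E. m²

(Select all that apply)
C, D, E

area has SI base units: m^2

Checking each option against m^2:
  A. m²/s: ✗ does not match
  B. m: ✗ does not match
  C. km²: ✓ matches
  D. ft²: ✓ matches
  E. m²: ✓ matches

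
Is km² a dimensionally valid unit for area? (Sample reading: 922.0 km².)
Yes

area has SI base units: m^2
km² reduces to the same SI base units, so it is a valid unit for area.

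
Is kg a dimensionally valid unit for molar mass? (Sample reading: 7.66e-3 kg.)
No

molar mass has SI base units: kg / mol
kg does NOT reduce to kg / mol; a valid unit for molar mass would be e.g. kg/mol.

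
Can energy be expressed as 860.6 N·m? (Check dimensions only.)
Yes

energy has SI base units: kg * m^2 / s^2
N·m reduces to the same SI base units, so it is a valid unit for energy.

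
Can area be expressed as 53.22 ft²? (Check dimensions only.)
Yes

area has SI base units: m^2
ft² reduces to the same SI base units, so it is a valid unit for area.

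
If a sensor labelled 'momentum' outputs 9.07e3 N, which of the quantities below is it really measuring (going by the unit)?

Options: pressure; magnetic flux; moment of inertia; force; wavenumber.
force

momentum should have units dimensionally equivalent to kg * m / s (e.g. kg·m/s).
The given unit 'N' reduces to kg * m / s^2. Of the listed options, that is the dimensionality of force.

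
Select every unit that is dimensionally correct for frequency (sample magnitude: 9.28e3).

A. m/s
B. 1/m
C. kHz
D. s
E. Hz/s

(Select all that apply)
C

frequency has SI base units: 1 / s

Checking each option against 1 / s:
  A. m/s: ✗ does not match
  B. 1/m: ✗ does not match
  C. kHz: ✓ matches
  D. s: ✗ does not match
  E. Hz/s: ✗ does not match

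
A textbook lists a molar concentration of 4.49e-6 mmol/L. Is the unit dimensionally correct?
Yes

molar concentration has SI base units: mol / m^3
mmol/L reduces to the same SI base units, so it is a valid unit for molar concentration.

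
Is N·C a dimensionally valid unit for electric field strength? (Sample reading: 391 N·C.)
No

electric field strength has SI base units: kg * m / (A * s^3)
N·C does NOT reduce to kg * m / (A * s^3); a valid unit for electric field strength would be e.g. V/m.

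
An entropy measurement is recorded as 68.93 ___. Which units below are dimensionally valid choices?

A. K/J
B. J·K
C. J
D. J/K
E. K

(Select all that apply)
D

entropy has SI base units: kg * m^2 / (s^2 * K)

Checking each option against kg * m^2 / (s^2 * K):
  A. K/J: ✗ does not match
  B. J·K: ✗ does not match
  C. J: ✗ does not match
  D. J/K: ✓ matches
  E. K: ✗ does not match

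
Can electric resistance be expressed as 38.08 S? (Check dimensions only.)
No

electric resistance has SI base units: kg * m^2 / (A^2 * s^3)
S does NOT reduce to kg * m^2 / (A^2 * s^3); a valid unit for electric resistance would be e.g. Ω.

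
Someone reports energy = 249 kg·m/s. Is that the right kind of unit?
No

energy has SI base units: kg * m^2 / s^2
kg·m/s does NOT reduce to kg * m^2 / s^2; a valid unit for energy would be e.g. J.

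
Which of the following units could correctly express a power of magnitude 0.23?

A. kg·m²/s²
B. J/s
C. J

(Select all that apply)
B

power has SI base units: kg * m^2 / s^3

Checking each option against kg * m^2 / s^3:
  A. kg·m²/s²: ✗ does not match
  B. J/s: ✓ matches
  C. J: ✗ does not match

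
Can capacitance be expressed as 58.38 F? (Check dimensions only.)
Yes

capacitance has SI base units: A^2 * s^4 / (kg * m^2)
F reduces to the same SI base units, so it is a valid unit for capacitance.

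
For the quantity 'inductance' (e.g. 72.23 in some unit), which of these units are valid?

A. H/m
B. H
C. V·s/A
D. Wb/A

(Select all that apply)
B, C, D

inductance has SI base units: kg * m^2 / (A^2 * s^2)

Checking each option against kg * m^2 / (A^2 * s^2):
  A. H/m: ✗ does not match
  B. H: ✓ matches
  C. V·s/A: ✓ matches
  D. Wb/A: ✓ matches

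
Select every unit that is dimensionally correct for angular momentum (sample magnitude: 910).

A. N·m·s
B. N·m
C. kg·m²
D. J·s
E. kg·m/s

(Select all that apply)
A, D

angular momentum has SI base units: kg * m^2 / s

Checking each option against kg * m^2 / s:
  A. N·m·s: ✓ matches
  B. N·m: ✗ does not match
  C. kg·m²: ✗ does not match
  D. J·s: ✓ matches
  E. kg·m/s: ✗ does not match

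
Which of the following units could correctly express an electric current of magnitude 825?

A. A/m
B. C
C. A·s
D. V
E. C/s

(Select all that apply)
E

electric current has SI base units: A

Checking each option against A:
  A. A/m: ✗ does not match
  B. C: ✗ does not match
  C. A·s: ✗ does not match
  D. V: ✗ does not match
  E. C/s: ✓ matches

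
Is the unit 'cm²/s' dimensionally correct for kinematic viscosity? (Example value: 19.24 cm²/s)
Yes

kinematic viscosity has SI base units: m^2 / s
cm²/s reduces to the same SI base units, so it is a valid unit for kinematic viscosity.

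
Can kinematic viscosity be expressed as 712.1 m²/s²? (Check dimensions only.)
No

kinematic viscosity has SI base units: m^2 / s
m²/s² does NOT reduce to m^2 / s; a valid unit for kinematic viscosity would be e.g. m²/s.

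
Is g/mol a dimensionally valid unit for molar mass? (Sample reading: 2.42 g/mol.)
Yes

molar mass has SI base units: kg / mol
g/mol reduces to the same SI base units, so it is a valid unit for molar mass.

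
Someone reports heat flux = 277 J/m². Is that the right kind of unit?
No

heat flux has SI base units: kg / s^3
J/m² does NOT reduce to kg / s^3; a valid unit for heat flux would be e.g. W/m².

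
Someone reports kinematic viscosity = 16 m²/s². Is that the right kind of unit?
No

kinematic viscosity has SI base units: m^2 / s
m²/s² does NOT reduce to m^2 / s; a valid unit for kinematic viscosity would be e.g. m²/s.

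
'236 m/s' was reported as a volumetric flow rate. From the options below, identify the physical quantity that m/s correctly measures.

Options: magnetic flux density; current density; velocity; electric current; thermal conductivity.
velocity

volumetric flow rate should have units dimensionally equivalent to m^3 / s (e.g. m³/s).
The given unit 'm/s' reduces to m / s. Of the listed options, that is the dimensionality of velocity.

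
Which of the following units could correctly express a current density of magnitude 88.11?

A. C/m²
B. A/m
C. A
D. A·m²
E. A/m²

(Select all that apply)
E

current density has SI base units: A / m^2

Checking each option against A / m^2:
  A. C/m²: ✗ does not match
  B. A/m: ✗ does not match
  C. A: ✗ does not match
  D. A·m²: ✗ does not match
  E. A/m²: ✓ matches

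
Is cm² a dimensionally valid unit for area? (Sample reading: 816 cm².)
Yes

area has SI base units: m^2
cm² reduces to the same SI base units, so it is a valid unit for area.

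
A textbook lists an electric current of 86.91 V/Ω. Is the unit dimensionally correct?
Yes

electric current has SI base units: A
V/Ω reduces to the same SI base units, so it is a valid unit for electric current.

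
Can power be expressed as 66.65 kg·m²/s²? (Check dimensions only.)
No

power has SI base units: kg * m^2 / s^3
kg·m²/s² does NOT reduce to kg * m^2 / s^3; a valid unit for power would be e.g. W.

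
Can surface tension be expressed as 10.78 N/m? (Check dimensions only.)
Yes

surface tension has SI base units: kg / s^2
N/m reduces to the same SI base units, so it is a valid unit for surface tension.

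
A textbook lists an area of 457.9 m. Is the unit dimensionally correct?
No

area has SI base units: m^2
m does NOT reduce to m^2; a valid unit for area would be e.g. m².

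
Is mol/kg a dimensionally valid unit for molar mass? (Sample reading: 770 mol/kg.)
No

molar mass has SI base units: kg / mol
mol/kg does NOT reduce to kg / mol; a valid unit for molar mass would be e.g. kg/mol.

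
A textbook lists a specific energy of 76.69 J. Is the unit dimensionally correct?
No

specific energy has SI base units: m^2 / s^2
J does NOT reduce to m^2 / s^2; a valid unit for specific energy would be e.g. J/kg.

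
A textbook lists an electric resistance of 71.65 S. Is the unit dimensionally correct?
No

electric resistance has SI base units: kg * m^2 / (A^2 * s^3)
S does NOT reduce to kg * m^2 / (A^2 * s^3); a valid unit for electric resistance would be e.g. Ω.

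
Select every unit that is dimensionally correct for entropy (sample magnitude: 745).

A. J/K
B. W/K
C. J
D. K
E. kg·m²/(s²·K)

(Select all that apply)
A, E

entropy has SI base units: kg * m^2 / (s^2 * K)

Checking each option against kg * m^2 / (s^2 * K):
  A. J/K: ✓ matches
  B. W/K: ✗ does not match
  C. J: ✗ does not match
  D. K: ✗ does not match
  E. kg·m²/(s²·K): ✓ matches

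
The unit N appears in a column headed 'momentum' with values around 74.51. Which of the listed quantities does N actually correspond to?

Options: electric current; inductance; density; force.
force

momentum should have units dimensionally equivalent to kg * m / s (e.g. kg·m/s).
The given unit 'N' reduces to kg * m / s^2. Of the listed options, that is the dimensionality of force.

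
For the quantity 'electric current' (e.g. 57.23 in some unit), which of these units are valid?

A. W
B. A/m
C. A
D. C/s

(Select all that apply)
C, D

electric current has SI base units: A

Checking each option against A:
  A. W: ✗ does not match
  B. A/m: ✗ does not match
  C. A: ✓ matches
  D. C/s: ✓ matches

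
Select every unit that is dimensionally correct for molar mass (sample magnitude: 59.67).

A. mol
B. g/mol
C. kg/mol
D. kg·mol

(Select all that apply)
B, C

molar mass has SI base units: kg / mol

Checking each option against kg / mol:
  A. mol: ✗ does not match
  B. g/mol: ✓ matches
  C. kg/mol: ✓ matches
  D. kg·mol: ✗ does not match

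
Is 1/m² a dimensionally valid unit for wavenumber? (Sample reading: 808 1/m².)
No

wavenumber has SI base units: 1 / m
1/m² does NOT reduce to 1 / m; a valid unit for wavenumber would be e.g. 1/m.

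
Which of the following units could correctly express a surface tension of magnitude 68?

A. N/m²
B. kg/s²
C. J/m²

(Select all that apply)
B, C

surface tension has SI base units: kg / s^2

Checking each option against kg / s^2:
  A. N/m²: ✗ does not match
  B. kg/s²: ✓ matches
  C. J/m²: ✓ matches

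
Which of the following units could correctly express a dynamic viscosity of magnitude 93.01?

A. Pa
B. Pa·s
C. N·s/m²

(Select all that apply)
B, C

dynamic viscosity has SI base units: kg / (m * s)

Checking each option against kg / (m * s):
  A. Pa: ✗ does not match
  B. Pa·s: ✓ matches
  C. N·s/m²: ✓ matches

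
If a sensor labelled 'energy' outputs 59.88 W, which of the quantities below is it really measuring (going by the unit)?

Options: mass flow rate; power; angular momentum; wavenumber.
power

energy should have units dimensionally equivalent to kg * m^2 / s^2 (e.g. J).
The given unit 'W' reduces to kg * m^2 / s^3. Of the listed options, that is the dimensionality of power.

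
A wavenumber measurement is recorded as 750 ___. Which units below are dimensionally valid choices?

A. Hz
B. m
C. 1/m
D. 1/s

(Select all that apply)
C

wavenumber has SI base units: 1 / m

Checking each option against 1 / m:
  A. Hz: ✗ does not match
  B. m: ✗ does not match
  C. 1/m: ✓ matches
  D. 1/s: ✗ does not match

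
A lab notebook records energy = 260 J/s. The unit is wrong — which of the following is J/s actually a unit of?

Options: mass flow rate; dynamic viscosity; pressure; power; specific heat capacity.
power

energy should have units dimensionally equivalent to kg * m^2 / s^2 (e.g. J).
The given unit 'J/s' reduces to kg * m^2 / s^3. Of the listed options, that is the dimensionality of power.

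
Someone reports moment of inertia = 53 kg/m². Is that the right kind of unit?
No

moment of inertia has SI base units: kg * m^2
kg/m² does NOT reduce to kg * m^2; a valid unit for moment of inertia would be e.g. kg·m².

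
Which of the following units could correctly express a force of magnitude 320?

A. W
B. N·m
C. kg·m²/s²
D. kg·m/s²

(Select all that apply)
D

force has SI base units: kg * m / s^2

Checking each option against kg * m / s^2:
  A. W: ✗ does not match
  B. N·m: ✗ does not match
  C. kg·m²/s²: ✗ does not match
  D. kg·m/s²: ✓ matches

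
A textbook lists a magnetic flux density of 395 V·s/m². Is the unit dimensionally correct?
Yes

magnetic flux density has SI base units: kg / (A * s^2)
V·s/m² reduces to the same SI base units, so it is a valid unit for magnetic flux density.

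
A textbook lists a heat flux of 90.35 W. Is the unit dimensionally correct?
No

heat flux has SI base units: kg / s^3
W does NOT reduce to kg / s^3; a valid unit for heat flux would be e.g. W/m².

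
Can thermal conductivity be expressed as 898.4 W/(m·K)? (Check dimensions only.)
Yes

thermal conductivity has SI base units: kg * m / (s^3 * K)
W/(m·K) reduces to the same SI base units, so it is a valid unit for thermal conductivity.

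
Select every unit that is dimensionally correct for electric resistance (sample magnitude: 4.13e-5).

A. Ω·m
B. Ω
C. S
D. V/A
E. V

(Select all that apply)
B, D

electric resistance has SI base units: kg * m^2 / (A^2 * s^3)

Checking each option against kg * m^2 / (A^2 * s^3):
  A. Ω·m: ✗ does not match
  B. Ω: ✓ matches
  C. S: ✗ does not match
  D. V/A: ✓ matches
  E. V: ✗ does not match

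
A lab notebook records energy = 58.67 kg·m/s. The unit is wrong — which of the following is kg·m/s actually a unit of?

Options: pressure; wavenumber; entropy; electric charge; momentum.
momentum

energy should have units dimensionally equivalent to kg * m^2 / s^2 (e.g. J).
The given unit 'kg·m/s' reduces to kg * m / s. Of the listed options, that is the dimensionality of momentum.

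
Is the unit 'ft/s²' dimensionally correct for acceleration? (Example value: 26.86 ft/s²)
Yes

acceleration has SI base units: m / s^2
ft/s² reduces to the same SI base units, so it is a valid unit for acceleration.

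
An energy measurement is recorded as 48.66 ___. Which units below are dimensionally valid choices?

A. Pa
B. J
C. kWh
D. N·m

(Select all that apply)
B, C, D

energy has SI base units: kg * m^2 / s^2

Checking each option against kg * m^2 / s^2:
  A. Pa: ✗ does not match
  B. J: ✓ matches
  C. kWh: ✓ matches
  D. N·m: ✓ matches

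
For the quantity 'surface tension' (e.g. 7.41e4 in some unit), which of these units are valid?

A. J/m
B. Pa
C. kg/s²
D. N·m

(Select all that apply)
C

surface tension has SI base units: kg / s^2

Checking each option against kg / s^2:
  A. J/m: ✗ does not match
  B. Pa: ✗ does not match
  C. kg/s²: ✓ matches
  D. N·m: ✗ does not match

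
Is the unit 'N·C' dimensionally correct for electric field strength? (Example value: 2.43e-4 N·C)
No

electric field strength has SI base units: kg * m / (A * s^3)
N·C does NOT reduce to kg * m / (A * s^3); a valid unit for electric field strength would be e.g. V/m.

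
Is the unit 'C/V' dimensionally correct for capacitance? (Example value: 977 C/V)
Yes

capacitance has SI base units: A^2 * s^4 / (kg * m^2)
C/V reduces to the same SI base units, so it is a valid unit for capacitance.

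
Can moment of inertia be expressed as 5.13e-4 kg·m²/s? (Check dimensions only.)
No

moment of inertia has SI base units: kg * m^2
kg·m²/s does NOT reduce to kg * m^2; a valid unit for moment of inertia would be e.g. kg·m².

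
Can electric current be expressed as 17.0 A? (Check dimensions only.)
Yes

electric current has SI base units: A
A reduces to the same SI base units, so it is a valid unit for electric current.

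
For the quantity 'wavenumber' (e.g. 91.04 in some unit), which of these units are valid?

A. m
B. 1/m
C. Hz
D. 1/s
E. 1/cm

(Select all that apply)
B, E

wavenumber has SI base units: 1 / m

Checking each option against 1 / m:
  A. m: ✗ does not match
  B. 1/m: ✓ matches
  C. Hz: ✗ does not match
  D. 1/s: ✗ does not match
  E. 1/cm: ✓ matches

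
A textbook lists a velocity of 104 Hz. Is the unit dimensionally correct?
No

velocity has SI base units: m / s
Hz does NOT reduce to m / s; a valid unit for velocity would be e.g. m/s.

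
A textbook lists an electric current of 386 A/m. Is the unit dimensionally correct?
No

electric current has SI base units: A
A/m does NOT reduce to A; a valid unit for electric current would be e.g. A.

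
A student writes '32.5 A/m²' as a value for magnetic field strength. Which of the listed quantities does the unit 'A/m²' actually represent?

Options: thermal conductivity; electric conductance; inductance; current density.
current density

magnetic field strength should have units dimensionally equivalent to A / m (e.g. A/m).
The given unit 'A/m²' reduces to A / m^2. Of the listed options, that is the dimensionality of current density.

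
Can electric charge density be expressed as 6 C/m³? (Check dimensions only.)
Yes

electric charge density has SI base units: A * s / m^3
C/m³ reduces to the same SI base units, so it is a valid unit for electric charge density.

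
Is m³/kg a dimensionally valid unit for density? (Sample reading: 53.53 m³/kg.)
No

density has SI base units: kg / m^3
m³/kg does NOT reduce to kg / m^3; a valid unit for density would be e.g. kg/m³.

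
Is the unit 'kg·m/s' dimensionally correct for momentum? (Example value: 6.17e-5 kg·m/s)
Yes

momentum has SI base units: kg * m / s
kg·m/s reduces to the same SI base units, so it is a valid unit for momentum.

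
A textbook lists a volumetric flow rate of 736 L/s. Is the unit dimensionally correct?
Yes

volumetric flow rate has SI base units: m^3 / s
L/s reduces to the same SI base units, so it is a valid unit for volumetric flow rate.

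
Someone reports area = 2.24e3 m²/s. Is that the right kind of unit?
No

area has SI base units: m^2
m²/s does NOT reduce to m^2; a valid unit for area would be e.g. m².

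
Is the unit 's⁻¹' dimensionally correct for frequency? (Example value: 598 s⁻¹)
Yes

frequency has SI base units: 1 / s
s⁻¹ reduces to the same SI base units, so it is a valid unit for frequency.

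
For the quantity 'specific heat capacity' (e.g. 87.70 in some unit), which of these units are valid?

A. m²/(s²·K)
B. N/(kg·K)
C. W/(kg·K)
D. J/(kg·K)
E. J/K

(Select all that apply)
A, D

specific heat capacity has SI base units: m^2 / (s^2 * K)

Checking each option against m^2 / (s^2 * K):
  A. m²/(s²·K): ✓ matches
  B. N/(kg·K): ✗ does not match
  C. W/(kg·K): ✗ does not match
  D. J/(kg·K): ✓ matches
  E. J/K: ✗ does not match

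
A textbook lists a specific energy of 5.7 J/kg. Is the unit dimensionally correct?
Yes

specific energy has SI base units: m^2 / s^2
J/kg reduces to the same SI base units, so it is a valid unit for specific energy.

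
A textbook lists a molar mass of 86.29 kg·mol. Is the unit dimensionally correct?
No

molar mass has SI base units: kg / mol
kg·mol does NOT reduce to kg / mol; a valid unit for molar mass would be e.g. kg/mol.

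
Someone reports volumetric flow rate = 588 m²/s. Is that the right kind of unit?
No

volumetric flow rate has SI base units: m^3 / s
m²/s does NOT reduce to m^3 / s; a valid unit for volumetric flow rate would be e.g. m³/s.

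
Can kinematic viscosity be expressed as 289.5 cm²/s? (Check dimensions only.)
Yes

kinematic viscosity has SI base units: m^2 / s
cm²/s reduces to the same SI base units, so it is a valid unit for kinematic viscosity.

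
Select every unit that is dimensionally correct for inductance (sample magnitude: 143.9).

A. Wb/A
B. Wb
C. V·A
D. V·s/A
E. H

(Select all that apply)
A, D, E

inductance has SI base units: kg * m^2 / (A^2 * s^2)

Checking each option against kg * m^2 / (A^2 * s^2):
  A. Wb/A: ✓ matches
  B. Wb: ✗ does not match
  C. V·A: ✗ does not match
  D. V·s/A: ✓ matches
  E. H: ✓ matches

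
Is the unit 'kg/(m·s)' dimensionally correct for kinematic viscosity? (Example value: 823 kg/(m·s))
No

kinematic viscosity has SI base units: m^2 / s
kg/(m·s) does NOT reduce to m^2 / s; a valid unit for kinematic viscosity would be e.g. m²/s.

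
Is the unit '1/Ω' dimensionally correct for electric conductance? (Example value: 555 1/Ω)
Yes

electric conductance has SI base units: A^2 * s^3 / (kg * m^2)
1/Ω reduces to the same SI base units, so it is a valid unit for electric conductance.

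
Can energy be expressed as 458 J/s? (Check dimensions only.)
No

energy has SI base units: kg * m^2 / s^2
J/s does NOT reduce to kg * m^2 / s^2; a valid unit for energy would be e.g. J.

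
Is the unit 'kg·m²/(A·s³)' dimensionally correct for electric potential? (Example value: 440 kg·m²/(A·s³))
Yes

electric potential has SI base units: kg * m^2 / (A * s^3)
kg·m²/(A·s³) reduces to the same SI base units, so it is a valid unit for electric potential.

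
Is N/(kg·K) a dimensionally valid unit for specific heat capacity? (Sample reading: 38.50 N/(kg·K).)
No

specific heat capacity has SI base units: m^2 / (s^2 * K)
N/(kg·K) does NOT reduce to m^2 / (s^2 * K); a valid unit for specific heat capacity would be e.g. J/(kg·K).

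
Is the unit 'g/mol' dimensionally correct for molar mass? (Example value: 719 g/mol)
Yes

molar mass has SI base units: kg / mol
g/mol reduces to the same SI base units, so it is a valid unit for molar mass.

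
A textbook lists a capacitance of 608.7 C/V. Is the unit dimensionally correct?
Yes

capacitance has SI base units: A^2 * s^4 / (kg * m^2)
C/V reduces to the same SI base units, so it is a valid unit for capacitance.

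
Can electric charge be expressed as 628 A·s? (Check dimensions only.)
Yes

electric charge has SI base units: A * s
A·s reduces to the same SI base units, so it is a valid unit for electric charge.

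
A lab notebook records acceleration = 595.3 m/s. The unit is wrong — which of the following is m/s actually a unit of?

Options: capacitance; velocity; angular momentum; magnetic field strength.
velocity

acceleration should have units dimensionally equivalent to m / s^2 (e.g. m/s²).
The given unit 'm/s' reduces to m / s. Of the listed options, that is the dimensionality of velocity.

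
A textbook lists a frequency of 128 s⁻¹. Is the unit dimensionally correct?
Yes

frequency has SI base units: 1 / s
s⁻¹ reduces to the same SI base units, so it is a valid unit for frequency.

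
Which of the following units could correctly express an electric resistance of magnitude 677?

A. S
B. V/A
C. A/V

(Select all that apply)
B

electric resistance has SI base units: kg * m^2 / (A^2 * s^3)

Checking each option against kg * m^2 / (A^2 * s^3):
  A. S: ✗ does not match
  B. V/A: ✓ matches
  C. A/V: ✗ does not match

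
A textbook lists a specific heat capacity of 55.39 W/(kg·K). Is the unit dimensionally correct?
No

specific heat capacity has SI base units: m^2 / (s^2 * K)
W/(kg·K) does NOT reduce to m^2 / (s^2 * K); a valid unit for specific heat capacity would be e.g. J/(kg·K).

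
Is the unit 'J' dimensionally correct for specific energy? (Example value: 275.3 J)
No

specific energy has SI base units: m^2 / s^2
J does NOT reduce to m^2 / s^2; a valid unit for specific energy would be e.g. J/kg.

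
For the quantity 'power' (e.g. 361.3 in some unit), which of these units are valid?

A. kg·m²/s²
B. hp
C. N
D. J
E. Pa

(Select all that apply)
B

power has SI base units: kg * m^2 / s^3

Checking each option against kg * m^2 / s^3:
  A. kg·m²/s²: ✗ does not match
  B. hp: ✓ matches
  C. N: ✗ does not match
  D. J: ✗ does not match
  E. Pa: ✗ does not match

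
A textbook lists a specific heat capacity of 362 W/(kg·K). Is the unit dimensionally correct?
No

specific heat capacity has SI base units: m^2 / (s^2 * K)
W/(kg·K) does NOT reduce to m^2 / (s^2 * K); a valid unit for specific heat capacity would be e.g. J/(kg·K).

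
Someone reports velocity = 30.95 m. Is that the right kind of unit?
No

velocity has SI base units: m / s
m does NOT reduce to m / s; a valid unit for velocity would be e.g. m/s.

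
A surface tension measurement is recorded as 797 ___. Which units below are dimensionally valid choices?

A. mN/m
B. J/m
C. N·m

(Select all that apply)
A

surface tension has SI base units: kg / s^2

Checking each option against kg / s^2:
  A. mN/m: ✓ matches
  B. J/m: ✗ does not match
  C. N·m: ✗ does not match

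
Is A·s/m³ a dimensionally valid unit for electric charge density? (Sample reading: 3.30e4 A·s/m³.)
Yes

electric charge density has SI base units: A * s / m^3
A·s/m³ reduces to the same SI base units, so it is a valid unit for electric charge density.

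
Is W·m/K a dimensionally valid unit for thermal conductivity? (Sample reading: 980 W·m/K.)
No

thermal conductivity has SI base units: kg * m / (s^3 * K)
W·m/K does NOT reduce to kg * m / (s^3 * K); a valid unit for thermal conductivity would be e.g. W/(m·K).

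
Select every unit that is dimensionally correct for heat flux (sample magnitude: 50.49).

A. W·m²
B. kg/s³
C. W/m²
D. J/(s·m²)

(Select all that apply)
B, C, D

heat flux has SI base units: kg / s^3

Checking each option against kg / s^3:
  A. W·m²: ✗ does not match
  B. kg/s³: ✓ matches
  C. W/m²: ✓ matches
  D. J/(s·m²): ✓ matches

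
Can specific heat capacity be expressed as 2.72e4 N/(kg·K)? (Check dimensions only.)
No

specific heat capacity has SI base units: m^2 / (s^2 * K)
N/(kg·K) does NOT reduce to m^2 / (s^2 * K); a valid unit for specific heat capacity would be e.g. J/(kg·K).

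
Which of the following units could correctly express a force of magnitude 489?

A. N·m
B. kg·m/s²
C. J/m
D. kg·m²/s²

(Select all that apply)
B, C

force has SI base units: kg * m / s^2

Checking each option against kg * m / s^2:
  A. N·m: ✗ does not match
  B. kg·m/s²: ✓ matches
  C. J/m: ✓ matches
  D. kg·m²/s²: ✗ does not match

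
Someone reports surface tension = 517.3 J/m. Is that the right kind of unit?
No

surface tension has SI base units: kg / s^2
J/m does NOT reduce to kg / s^2; a valid unit for surface tension would be e.g. N/m.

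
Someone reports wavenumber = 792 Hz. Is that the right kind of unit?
No

wavenumber has SI base units: 1 / m
Hz does NOT reduce to 1 / m; a valid unit for wavenumber would be e.g. 1/m.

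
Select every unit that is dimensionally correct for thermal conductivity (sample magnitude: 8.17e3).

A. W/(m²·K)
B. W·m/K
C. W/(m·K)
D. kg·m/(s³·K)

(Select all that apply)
C, D

thermal conductivity has SI base units: kg * m / (s^3 * K)

Checking each option against kg * m / (s^3 * K):
  A. W/(m²·K): ✗ does not match
  B. W·m/K: ✗ does not match
  C. W/(m·K): ✓ matches
  D. kg·m/(s³·K): ✓ matches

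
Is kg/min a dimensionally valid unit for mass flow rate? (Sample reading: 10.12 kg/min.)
Yes

mass flow rate has SI base units: kg / s
kg/min reduces to the same SI base units, so it is a valid unit for mass flow rate.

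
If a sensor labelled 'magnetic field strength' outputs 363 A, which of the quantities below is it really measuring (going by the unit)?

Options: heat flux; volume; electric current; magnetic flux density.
electric current

magnetic field strength should have units dimensionally equivalent to A / m (e.g. A/m).
The given unit 'A' reduces to A. Of the listed options, that is the dimensionality of electric current.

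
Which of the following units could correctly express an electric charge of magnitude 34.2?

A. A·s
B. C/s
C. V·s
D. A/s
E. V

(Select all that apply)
A

electric charge has SI base units: A * s

Checking each option against A * s:
  A. A·s: ✓ matches
  B. C/s: ✗ does not match
  C. V·s: ✗ does not match
  D. A/s: ✗ does not match
  E. V: ✗ does not match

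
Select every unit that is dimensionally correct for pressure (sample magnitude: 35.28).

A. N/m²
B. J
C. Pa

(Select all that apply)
A, C

pressure has SI base units: kg / (m * s^2)

Checking each option against kg / (m * s^2):
  A. N/m²: ✓ matches
  B. J: ✗ does not match
  C. Pa: ✓ matches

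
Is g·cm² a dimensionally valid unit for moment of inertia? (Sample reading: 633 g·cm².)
Yes

moment of inertia has SI base units: kg * m^2
g·cm² reduces to the same SI base units, so it is a valid unit for moment of inertia.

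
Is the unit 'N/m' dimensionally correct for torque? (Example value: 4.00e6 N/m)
No

torque has SI base units: kg * m^2 / s^2
N/m does NOT reduce to kg * m^2 / s^2; a valid unit for torque would be e.g. N·m.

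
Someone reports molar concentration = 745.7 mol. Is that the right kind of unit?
No

molar concentration has SI base units: mol / m^3
mol does NOT reduce to mol / m^3; a valid unit for molar concentration would be e.g. mol/m³.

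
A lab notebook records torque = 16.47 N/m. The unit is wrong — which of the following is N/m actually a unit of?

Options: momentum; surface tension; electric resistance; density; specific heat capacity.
surface tension

torque should have units dimensionally equivalent to kg * m^2 / s^2 (e.g. N·m).
The given unit 'N/m' reduces to kg / s^2. Of the listed options, that is the dimensionality of surface tension.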